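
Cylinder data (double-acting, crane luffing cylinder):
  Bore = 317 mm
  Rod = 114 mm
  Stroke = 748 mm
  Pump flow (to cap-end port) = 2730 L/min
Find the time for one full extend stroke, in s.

t ≈ 1.30 s

Cap-side area A_cap = π/4 × (317 mm)² = 78920 mm^2
Swept volume V = A × L; t = V / Q = A·L / Q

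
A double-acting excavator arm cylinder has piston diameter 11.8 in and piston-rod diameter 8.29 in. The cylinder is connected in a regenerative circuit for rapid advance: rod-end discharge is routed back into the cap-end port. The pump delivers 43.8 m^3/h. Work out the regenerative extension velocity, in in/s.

In regeneration the rod-end outflow joins the pump flow into the cap end, so the net volume the pump must supply per unit advance equals the rod cross-section area.
Rod cross-section A_rod = π/4 × (8.29 in)² = 53.98 in^2
v = Q_pump / A_rod

v ≈ 13.8 in/s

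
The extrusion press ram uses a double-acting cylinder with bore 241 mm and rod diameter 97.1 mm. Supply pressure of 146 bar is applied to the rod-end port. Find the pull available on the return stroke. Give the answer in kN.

F ≈ 558 kN

Rod-side annular area A_ann = π/4 × (241² − 97.1²) = 38210 mm^2
On retraction the pressure acts on the annular area (bore minus rod).
F = P × A_ann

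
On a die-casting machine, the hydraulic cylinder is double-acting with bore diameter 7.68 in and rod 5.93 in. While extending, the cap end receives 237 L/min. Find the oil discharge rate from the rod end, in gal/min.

Q_out ≈ 25.3 gal/min

Cap-side area A_cap = π/4 × (7.68 in)² = 46.32 in^2
Rod-side annular area A_ann = π/4 × (7.68² − 5.93²) = 18.71 in^2
Piston speed v = Q_in/A_cap; rod-end outflow Q_out = v × A_ann = Q_in × A_ann/A_cap.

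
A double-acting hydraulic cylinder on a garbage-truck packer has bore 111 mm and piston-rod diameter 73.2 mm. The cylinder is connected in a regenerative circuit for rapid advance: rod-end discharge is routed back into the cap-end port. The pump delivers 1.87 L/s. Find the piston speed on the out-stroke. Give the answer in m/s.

v ≈ 0.444 m/s

In regeneration the rod-end outflow joins the pump flow into the cap end, so the net volume the pump must supply per unit advance equals the rod cross-section area.
Rod cross-section A_rod = π/4 × (73.2 mm)² = 4208 mm^2
v = Q_pump / A_rod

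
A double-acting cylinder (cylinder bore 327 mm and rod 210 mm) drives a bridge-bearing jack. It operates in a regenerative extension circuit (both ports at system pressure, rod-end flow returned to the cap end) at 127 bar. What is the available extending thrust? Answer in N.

With equal pressure on both faces, forces on the annular region cancel; the net push is pressure × rod cross-section.
Rod cross-section A_rod = π/4 × (210 mm)² = 34640 mm^2
F = P × A_rod

F ≈ 4.40e5 N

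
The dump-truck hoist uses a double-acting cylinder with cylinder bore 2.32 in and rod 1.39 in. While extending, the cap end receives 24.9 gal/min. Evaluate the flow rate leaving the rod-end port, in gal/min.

Q_out ≈ 16.0 gal/min

Cap-side area A_cap = π/4 × (2.32 in)² = 4.227 in^2
Rod-side annular area A_ann = π/4 × (2.32² − 1.39²) = 2.710 in^2
Piston speed v = Q_in/A_cap; rod-end outflow Q_out = v × A_ann = Q_in × A_ann/A_cap.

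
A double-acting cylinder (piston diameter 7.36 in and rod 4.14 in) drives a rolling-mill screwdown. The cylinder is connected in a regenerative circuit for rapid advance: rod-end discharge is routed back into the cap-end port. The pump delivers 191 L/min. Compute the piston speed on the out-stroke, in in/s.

v ≈ 14.4 in/s

In regeneration the rod-end outflow joins the pump flow into the cap end, so the net volume the pump must supply per unit advance equals the rod cross-section area.
Rod cross-section A_rod = π/4 × (4.14 in)² = 13.46 in^2
v = Q_pump / A_rod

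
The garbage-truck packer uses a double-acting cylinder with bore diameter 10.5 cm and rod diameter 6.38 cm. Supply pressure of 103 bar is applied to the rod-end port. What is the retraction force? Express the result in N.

Rod-side annular area A_ann = π/4 × (10.5² − 6.38²) = 54.62 cm^2
On retraction the pressure acts on the annular area (bore minus rod).
F = P × A_ann

F ≈ 56300 N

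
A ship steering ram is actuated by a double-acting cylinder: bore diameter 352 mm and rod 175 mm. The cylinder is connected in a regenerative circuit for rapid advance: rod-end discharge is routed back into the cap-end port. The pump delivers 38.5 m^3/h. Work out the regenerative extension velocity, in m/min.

v ≈ 26.7 m/min

In regeneration the rod-end outflow joins the pump flow into the cap end, so the net volume the pump must supply per unit advance equals the rod cross-section area.
Rod cross-section A_rod = π/4 × (175 mm)² = 24050 mm^2
v = Q_pump / A_rod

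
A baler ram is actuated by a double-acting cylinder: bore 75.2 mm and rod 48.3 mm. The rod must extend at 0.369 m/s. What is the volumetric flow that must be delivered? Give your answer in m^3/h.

Q ≈ 5.90 m^3/h

Cap-side area A_cap = π/4 × (75.2 mm)² = 4441 mm^2
Q = A × v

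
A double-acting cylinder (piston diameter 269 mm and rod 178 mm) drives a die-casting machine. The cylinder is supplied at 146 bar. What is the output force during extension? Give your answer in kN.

F ≈ 830 kN

Cap-side area A_cap = π/4 × (269 mm)² = 56830 mm^2
F = P × A_cap = 146 bar × A_cap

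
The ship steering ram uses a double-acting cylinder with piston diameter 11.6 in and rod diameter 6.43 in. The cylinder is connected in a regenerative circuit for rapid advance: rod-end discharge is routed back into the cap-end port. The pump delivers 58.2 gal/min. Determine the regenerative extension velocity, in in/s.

v ≈ 6.90 in/s

In regeneration the rod-end outflow joins the pump flow into the cap end, so the net volume the pump must supply per unit advance equals the rod cross-section area.
Rod cross-section A_rod = π/4 × (6.43 in)² = 32.47 in^2
v = Q_pump / A_rod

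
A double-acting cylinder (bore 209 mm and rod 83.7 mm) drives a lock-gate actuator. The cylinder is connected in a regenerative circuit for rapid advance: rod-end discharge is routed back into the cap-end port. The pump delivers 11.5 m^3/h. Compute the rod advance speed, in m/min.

In regeneration the rod-end outflow joins the pump flow into the cap end, so the net volume the pump must supply per unit advance equals the rod cross-section area.
Rod cross-section A_rod = π/4 × (83.7 mm)² = 5502 mm^2
v = Q_pump / A_rod

v ≈ 34.8 m/min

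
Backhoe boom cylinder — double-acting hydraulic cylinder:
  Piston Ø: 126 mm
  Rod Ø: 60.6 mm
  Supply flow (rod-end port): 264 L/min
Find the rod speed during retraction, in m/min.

Rod-side annular area A_ann = π/4 × (126² − 60.6²) = 9585 mm^2
Flow into the rod-end port fills the annular volume.
v = Q / A

v ≈ 27.5 m/min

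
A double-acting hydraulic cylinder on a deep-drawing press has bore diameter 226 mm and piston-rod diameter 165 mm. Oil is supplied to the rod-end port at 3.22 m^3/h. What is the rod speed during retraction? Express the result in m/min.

v ≈ 2.86 m/min

Rod-side annular area A_ann = π/4 × (226² − 165²) = 18730 mm^2
Flow into the rod-end port fills the annular volume.
v = Q / A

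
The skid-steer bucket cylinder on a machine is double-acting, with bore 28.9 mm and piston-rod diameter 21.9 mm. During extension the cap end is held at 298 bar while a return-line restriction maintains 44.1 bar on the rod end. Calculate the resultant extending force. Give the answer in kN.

Cap-side area A_cap = π/4 × (28.9 mm)² = 656.0 mm^2
Rod-side annular area A_ann = π/4 × (28.9² − 21.9²) = 279.3 mm^2
Net thrust = P_cap·A_cap − P_rod·A_ann = 19.55 kN − 1.232 kN

F ≈ 18.3 kN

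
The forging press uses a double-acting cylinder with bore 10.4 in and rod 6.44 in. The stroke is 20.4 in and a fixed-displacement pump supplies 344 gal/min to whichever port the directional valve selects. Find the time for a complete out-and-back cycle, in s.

t ≈ 2.12 s

Cap-side area A_cap = π/4 × (10.4 in)² = 84.95 in^2
Rod-side annular area A_ann = π/4 × (10.4² − 6.44²) = 52.38 in^2
t_ext = A_cap·L/Q = 1.308 s
t_ret = A_ann·L/Q = 0.8067 s
t_cycle = t_ext + t_ret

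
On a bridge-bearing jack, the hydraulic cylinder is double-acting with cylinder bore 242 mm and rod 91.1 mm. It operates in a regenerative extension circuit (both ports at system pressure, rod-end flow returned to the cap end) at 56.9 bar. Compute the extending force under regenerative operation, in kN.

F ≈ 37.1 kN

With equal pressure on both faces, forces on the annular region cancel; the net push is pressure × rod cross-section.
Rod cross-section A_rod = π/4 × (91.1 mm)² = 6518 mm^2
F = P × A_rod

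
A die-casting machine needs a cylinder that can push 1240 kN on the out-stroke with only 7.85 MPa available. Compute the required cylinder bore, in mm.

Extension force acts on the full piston face: F = P × (π/4)D².
D = √(4F / (πP)) = √(4 × 1240 kN / (π × 7.85 MPa))

D ≈ 448 mm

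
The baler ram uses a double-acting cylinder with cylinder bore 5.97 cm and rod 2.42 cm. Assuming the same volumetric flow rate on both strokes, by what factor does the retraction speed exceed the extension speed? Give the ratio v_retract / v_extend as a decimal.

Cap-side area A_cap = π/4 × (5.97 cm)² = 27.99 cm^2
Rod-side annular area A_ann = π/4 × (5.97² − 2.42²) = 23.39 cm^2
For equal Q, v ∝ 1/A, so v_ret/v_ext = A_cap/A_ann.

v_ret/v_ext ≈ 1.20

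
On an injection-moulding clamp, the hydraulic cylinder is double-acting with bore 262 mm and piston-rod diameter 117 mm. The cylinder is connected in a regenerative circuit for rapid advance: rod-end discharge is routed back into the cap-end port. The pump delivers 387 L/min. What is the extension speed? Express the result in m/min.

v ≈ 36.0 m/min

In regeneration the rod-end outflow joins the pump flow into the cap end, so the net volume the pump must supply per unit advance equals the rod cross-section area.
Rod cross-section A_rod = π/4 × (117 mm)² = 10750 mm^2
v = Q_pump / A_rod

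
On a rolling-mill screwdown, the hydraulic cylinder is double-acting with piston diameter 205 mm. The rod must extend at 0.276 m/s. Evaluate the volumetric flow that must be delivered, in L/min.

Cap-side area A_cap = π/4 × (205 mm)² = 33010 mm^2
Q = A × v

Q ≈ 547 L/min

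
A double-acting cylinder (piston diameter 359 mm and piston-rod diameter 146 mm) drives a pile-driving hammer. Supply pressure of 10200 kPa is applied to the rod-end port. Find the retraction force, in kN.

Rod-side annular area A_ann = π/4 × (359² − 146²) = 84480 mm^2
On retraction the pressure acts on the annular area (bore minus rod).
F = P × A_ann

F ≈ 862 kN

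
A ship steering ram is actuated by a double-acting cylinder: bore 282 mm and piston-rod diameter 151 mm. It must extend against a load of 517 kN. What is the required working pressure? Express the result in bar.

P ≈ 82.8 bar

Cap-side area A_cap = π/4 × (282 mm)² = 62460 mm^2
P = F / A = 517 kN / A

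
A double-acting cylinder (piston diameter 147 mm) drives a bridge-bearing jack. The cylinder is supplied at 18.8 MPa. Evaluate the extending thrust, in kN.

Cap-side area A_cap = π/4 × (147 mm)² = 16970 mm^2
F = P × A_cap = 18.8 MPa × A_cap

F ≈ 319 kN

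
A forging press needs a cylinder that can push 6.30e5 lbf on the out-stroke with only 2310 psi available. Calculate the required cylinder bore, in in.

Extension force acts on the full piston face: F = P × (π/4)D².
D = √(4F / (πP)) = √(4 × 6.30e5 lbf / (π × 2310 psi))

D ≈ 18.6 in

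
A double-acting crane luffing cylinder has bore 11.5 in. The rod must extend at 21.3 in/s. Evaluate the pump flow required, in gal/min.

Q ≈ 575 gal/min

Cap-side area A_cap = π/4 × (11.5 in)² = 103.9 in^2
Q = A × v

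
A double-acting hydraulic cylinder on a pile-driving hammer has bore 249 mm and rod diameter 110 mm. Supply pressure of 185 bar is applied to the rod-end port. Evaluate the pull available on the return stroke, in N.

Rod-side annular area A_ann = π/4 × (249² − 110²) = 39190 mm^2
On retraction the pressure acts on the annular area (bore minus rod).
F = P × A_ann

F ≈ 7.25e5 N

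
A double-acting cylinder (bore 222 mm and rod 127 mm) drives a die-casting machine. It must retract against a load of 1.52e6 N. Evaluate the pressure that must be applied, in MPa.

P ≈ 58.4 MPa

Rod-side annular area A_ann = π/4 × (222² − 127²) = 26040 mm^2
Retraction: pressure acts on the annular area.
P = F / A = 1.52e6 N / A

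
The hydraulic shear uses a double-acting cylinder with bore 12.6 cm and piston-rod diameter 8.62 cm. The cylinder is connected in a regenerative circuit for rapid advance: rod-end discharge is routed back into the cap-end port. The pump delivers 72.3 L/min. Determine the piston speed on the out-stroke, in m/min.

v ≈ 12.4 m/min

In regeneration the rod-end outflow joins the pump flow into the cap end, so the net volume the pump must supply per unit advance equals the rod cross-section area.
Rod cross-section A_rod = π/4 × (8.62 cm)² = 58.36 cm^2
v = Q_pump / A_rod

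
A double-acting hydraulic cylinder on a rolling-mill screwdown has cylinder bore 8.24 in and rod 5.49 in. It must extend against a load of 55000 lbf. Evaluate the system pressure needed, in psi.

Cap-side area A_cap = π/4 × (8.24 in)² = 53.33 in^2
P = F / A = 55000 lbf / A

P ≈ 1030 psi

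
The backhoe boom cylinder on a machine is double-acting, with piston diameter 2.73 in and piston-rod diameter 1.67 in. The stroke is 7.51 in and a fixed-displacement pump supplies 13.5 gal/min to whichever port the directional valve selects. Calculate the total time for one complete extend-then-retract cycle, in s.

t ≈ 1.38 s

Cap-side area A_cap = π/4 × (2.73 in)² = 5.853 in^2
Rod-side annular area A_ann = π/4 × (2.73² − 1.67²) = 3.663 in^2
t_ext = A_cap·L/Q = 0.8458 s
t_ret = A_ann·L/Q = 0.5293 s
t_cycle = t_ext + t_ret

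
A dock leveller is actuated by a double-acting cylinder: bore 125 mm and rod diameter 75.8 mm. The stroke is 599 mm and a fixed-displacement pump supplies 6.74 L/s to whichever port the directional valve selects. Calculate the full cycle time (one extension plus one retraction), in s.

Cap-side area A_cap = π/4 × (125 mm)² = 12270 mm^2
Rod-side annular area A_ann = π/4 × (125² − 75.8²) = 7759 mm^2
t_ext = A_cap·L/Q = 1.091 s
t_ret = A_ann·L/Q = 0.6896 s
t_cycle = t_ext + t_ret

t ≈ 1.78 s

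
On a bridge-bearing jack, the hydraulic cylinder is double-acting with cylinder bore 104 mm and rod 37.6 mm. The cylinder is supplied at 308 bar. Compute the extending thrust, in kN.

F ≈ 262 kN

Cap-side area A_cap = π/4 × (104 mm)² = 8495 mm^2
F = P × A_cap = 308 bar × A_cap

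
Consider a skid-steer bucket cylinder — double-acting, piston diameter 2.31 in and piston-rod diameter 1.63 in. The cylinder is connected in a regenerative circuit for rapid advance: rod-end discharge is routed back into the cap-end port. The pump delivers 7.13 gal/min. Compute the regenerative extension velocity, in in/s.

In regeneration the rod-end outflow joins the pump flow into the cap end, so the net volume the pump must supply per unit advance equals the rod cross-section area.
Rod cross-section A_rod = π/4 × (1.63 in)² = 2.087 in^2
v = Q_pump / A_rod

v ≈ 13.2 in/s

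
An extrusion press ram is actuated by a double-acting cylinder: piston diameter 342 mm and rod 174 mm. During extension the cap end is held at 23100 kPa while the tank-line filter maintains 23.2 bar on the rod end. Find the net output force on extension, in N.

F ≈ 1.96e6 N

Cap-side area A_cap = π/4 × (342 mm)² = 91860 mm^2
Rod-side annular area A_ann = π/4 × (342² − 174²) = 68080 mm^2
Net thrust = P_cap·A_cap − P_rod·A_ann = 2.122e6 N − 1.580e5 N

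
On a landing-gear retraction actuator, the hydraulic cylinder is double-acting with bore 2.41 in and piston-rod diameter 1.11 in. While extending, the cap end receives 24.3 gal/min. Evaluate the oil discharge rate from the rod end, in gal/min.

Q_out ≈ 19.1 gal/min

Cap-side area A_cap = π/4 × (2.41 in)² = 4.562 in^2
Rod-side annular area A_ann = π/4 × (2.41² − 1.11²) = 3.594 in^2
Piston speed v = Q_in/A_cap; rod-end outflow Q_out = v × A_ann = Q_in × A_ann/A_cap.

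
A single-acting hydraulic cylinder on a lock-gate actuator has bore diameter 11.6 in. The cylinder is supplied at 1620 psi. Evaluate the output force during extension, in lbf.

F ≈ 1.71e5 lbf

Cap-side area A_cap = π/4 × (11.6 in)² = 105.7 in^2
F = P × A_cap = 1620 psi × A_cap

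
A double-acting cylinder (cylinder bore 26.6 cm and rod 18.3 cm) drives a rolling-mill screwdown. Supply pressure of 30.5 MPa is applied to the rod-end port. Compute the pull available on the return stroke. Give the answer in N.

F ≈ 8.93e5 N

Rod-side annular area A_ann = π/4 × (26.6² − 18.3²) = 292.7 cm^2
On retraction the pressure acts on the annular area (bore minus rod).
F = P × A_ann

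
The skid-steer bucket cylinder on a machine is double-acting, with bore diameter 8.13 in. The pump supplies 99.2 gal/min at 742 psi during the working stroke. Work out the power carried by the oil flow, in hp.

Hydraulic power = P × Q

W ≈ 42.9 hp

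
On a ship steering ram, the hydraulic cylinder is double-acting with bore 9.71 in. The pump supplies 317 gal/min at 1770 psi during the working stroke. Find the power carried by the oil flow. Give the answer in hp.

W ≈ 327 hp

Hydraulic power = P × Q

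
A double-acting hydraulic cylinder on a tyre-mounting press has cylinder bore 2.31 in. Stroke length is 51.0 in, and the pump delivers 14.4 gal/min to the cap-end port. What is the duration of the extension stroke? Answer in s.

Cap-side area A_cap = π/4 × (2.31 in)² = 4.191 in^2
Swept volume V = A × L; t = V / Q = A·L / Q

t ≈ 3.86 s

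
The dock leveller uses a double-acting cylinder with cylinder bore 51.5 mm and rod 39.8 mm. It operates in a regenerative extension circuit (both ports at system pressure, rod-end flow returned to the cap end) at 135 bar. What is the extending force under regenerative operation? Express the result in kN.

F ≈ 16.8 kN

With equal pressure on both faces, forces on the annular region cancel; the net push is pressure × rod cross-section.
Rod cross-section A_rod = π/4 × (39.8 mm)² = 1244 mm^2
F = P × A_rod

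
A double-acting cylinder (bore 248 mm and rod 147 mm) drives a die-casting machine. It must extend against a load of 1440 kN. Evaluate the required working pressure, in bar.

P ≈ 298 bar

Cap-side area A_cap = π/4 × (248 mm)² = 48310 mm^2
P = F / A = 1440 kN / A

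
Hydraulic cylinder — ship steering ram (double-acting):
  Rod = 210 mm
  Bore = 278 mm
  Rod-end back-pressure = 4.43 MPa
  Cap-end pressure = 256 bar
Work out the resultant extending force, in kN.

Cap-side area A_cap = π/4 × (278 mm)² = 60700 mm^2
Rod-side annular area A_ann = π/4 × (278² − 210²) = 26060 mm^2
Net thrust = P_cap·A_cap − P_rod·A_ann = 1554 kN − 115.5 kN

F ≈ 1440 kN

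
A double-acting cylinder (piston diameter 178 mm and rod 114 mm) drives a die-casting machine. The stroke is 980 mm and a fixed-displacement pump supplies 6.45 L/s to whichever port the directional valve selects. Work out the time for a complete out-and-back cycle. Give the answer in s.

t ≈ 6.01 s

Cap-side area A_cap = π/4 × (178 mm)² = 24880 mm^2
Rod-side annular area A_ann = π/4 × (178² − 114²) = 14680 mm^2
t_ext = A_cap·L/Q = 3.781 s
t_ret = A_ann·L/Q = 2.230 s
t_cycle = t_ext + t_ret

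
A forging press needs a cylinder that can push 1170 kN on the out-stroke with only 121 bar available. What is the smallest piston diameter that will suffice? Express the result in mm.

D ≈ 351 mm

Extension force acts on the full piston face: F = P × (π/4)D².
D = √(4F / (πP)) = √(4 × 1170 kN / (π × 121 bar))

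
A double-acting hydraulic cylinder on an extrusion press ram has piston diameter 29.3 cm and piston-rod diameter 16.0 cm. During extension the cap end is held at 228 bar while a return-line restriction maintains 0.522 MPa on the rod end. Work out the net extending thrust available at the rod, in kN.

Cap-side area A_cap = π/4 × (29.3 cm)² = 674.3 cm^2
Rod-side annular area A_ann = π/4 × (29.3² − 16.0²) = 473.2 cm^2
Net thrust = P_cap·A_cap − P_rod·A_ann = 1537 kN − 24.70 kN

F ≈ 1510 kN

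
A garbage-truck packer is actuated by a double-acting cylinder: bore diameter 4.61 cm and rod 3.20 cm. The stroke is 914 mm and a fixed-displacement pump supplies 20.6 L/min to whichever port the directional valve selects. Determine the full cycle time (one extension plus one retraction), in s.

t ≈ 6.75 s

Cap-side area A_cap = π/4 × (4.61 cm)² = 16.69 cm^2
Rod-side annular area A_ann = π/4 × (4.61² − 3.20²) = 8.649 cm^2
t_ext = A_cap·L/Q = 4.443 s
t_ret = A_ann·L/Q = 2.302 s
t_cycle = t_ext + t_ret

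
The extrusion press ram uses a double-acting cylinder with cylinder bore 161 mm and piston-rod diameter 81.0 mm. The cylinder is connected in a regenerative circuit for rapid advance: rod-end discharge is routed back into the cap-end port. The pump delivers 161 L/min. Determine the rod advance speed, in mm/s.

In regeneration the rod-end outflow joins the pump flow into the cap end, so the net volume the pump must supply per unit advance equals the rod cross-section area.
Rod cross-section A_rod = π/4 × (81.0 mm)² = 5153 mm^2
v = Q_pump / A_rod

v ≈ 521 mm/s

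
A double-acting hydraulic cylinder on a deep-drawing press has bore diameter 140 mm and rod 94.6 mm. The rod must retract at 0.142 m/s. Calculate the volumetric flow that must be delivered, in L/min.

Rod-side annular area A_ann = π/4 × (140² − 94.6²) = 8365 mm^2
Q = A × v

Q ≈ 71.3 L/min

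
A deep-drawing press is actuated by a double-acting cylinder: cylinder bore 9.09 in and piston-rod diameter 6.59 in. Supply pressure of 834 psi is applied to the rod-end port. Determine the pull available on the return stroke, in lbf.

Rod-side annular area A_ann = π/4 × (9.09² − 6.59²) = 30.79 in^2
On retraction the pressure acts on the annular area (bore minus rod).
F = P × A_ann

F ≈ 25700 lbf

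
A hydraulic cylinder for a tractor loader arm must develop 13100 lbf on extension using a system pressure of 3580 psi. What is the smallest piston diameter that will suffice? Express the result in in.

Extension force acts on the full piston face: F = P × (π/4)D².
D = √(4F / (πP)) = √(4 × 13100 lbf / (π × 3580 psi))

D ≈ 2.16 in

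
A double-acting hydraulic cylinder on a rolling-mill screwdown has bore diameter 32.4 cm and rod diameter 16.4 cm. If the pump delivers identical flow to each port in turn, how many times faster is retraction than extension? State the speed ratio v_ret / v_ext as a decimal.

v_ret/v_ext ≈ 1.34

Cap-side area A_cap = π/4 × (32.4 cm)² = 824.5 cm^2
Rod-side annular area A_ann = π/4 × (32.4² − 16.4²) = 613.2 cm^2
For equal Q, v ∝ 1/A, so v_ret/v_ext = A_cap/A_ann.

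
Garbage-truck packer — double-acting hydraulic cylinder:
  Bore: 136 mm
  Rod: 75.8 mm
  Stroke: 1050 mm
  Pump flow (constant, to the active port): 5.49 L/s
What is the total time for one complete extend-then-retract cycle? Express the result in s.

t ≈ 4.69 s

Cap-side area A_cap = π/4 × (136 mm)² = 14530 mm^2
Rod-side annular area A_ann = π/4 × (136² − 75.8²) = 10010 mm^2
t_ext = A_cap·L/Q = 2.778 s
t_ret = A_ann·L/Q = 1.915 s
t_cycle = t_ext + t_ret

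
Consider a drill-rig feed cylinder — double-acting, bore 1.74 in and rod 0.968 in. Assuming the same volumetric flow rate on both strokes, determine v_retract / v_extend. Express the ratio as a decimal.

Cap-side area A_cap = π/4 × (1.74 in)² = 2.378 in^2
Rod-side annular area A_ann = π/4 × (1.74² − 0.968²) = 1.642 in^2
For equal Q, v ∝ 1/A, so v_ret/v_ext = A_cap/A_ann.

v_ret/v_ext ≈ 1.45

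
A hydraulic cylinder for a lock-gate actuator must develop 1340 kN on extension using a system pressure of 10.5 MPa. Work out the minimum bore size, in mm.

D ≈ 403 mm

Extension force acts on the full piston face: F = P × (π/4)D².
D = √(4F / (πP)) = √(4 × 1340 kN / (π × 10.5 MPa))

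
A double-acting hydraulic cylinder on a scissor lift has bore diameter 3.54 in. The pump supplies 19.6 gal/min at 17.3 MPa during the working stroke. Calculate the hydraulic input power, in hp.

Hydraulic power = P × Q

W ≈ 28.7 hp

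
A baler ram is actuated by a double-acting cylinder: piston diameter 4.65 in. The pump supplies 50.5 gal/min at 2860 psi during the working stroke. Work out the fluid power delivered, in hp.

W ≈ 84.3 hp

Hydraulic power = P × Q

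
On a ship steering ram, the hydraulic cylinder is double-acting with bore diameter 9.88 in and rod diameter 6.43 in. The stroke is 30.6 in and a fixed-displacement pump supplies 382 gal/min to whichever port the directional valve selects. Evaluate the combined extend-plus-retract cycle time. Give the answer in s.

t ≈ 2.51 s

Cap-side area A_cap = π/4 × (9.88 in)² = 76.67 in^2
Rod-side annular area A_ann = π/4 × (9.88² − 6.43²) = 44.19 in^2
t_ext = A_cap·L/Q = 1.595 s
t_ret = A_ann·L/Q = 0.9195 s
t_cycle = t_ext + t_ret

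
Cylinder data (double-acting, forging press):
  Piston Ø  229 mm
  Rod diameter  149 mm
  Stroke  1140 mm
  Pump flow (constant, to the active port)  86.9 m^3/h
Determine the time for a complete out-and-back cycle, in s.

Cap-side area A_cap = π/4 × (229 mm)² = 41190 mm^2
Rod-side annular area A_ann = π/4 × (229² − 149²) = 23750 mm^2
t_ext = A_cap·L/Q = 1.945 s
t_ret = A_ann·L/Q = 1.122 s
t_cycle = t_ext + t_ret

t ≈ 3.07 s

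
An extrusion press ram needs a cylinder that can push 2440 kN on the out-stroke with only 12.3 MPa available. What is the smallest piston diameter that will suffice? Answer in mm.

Extension force acts on the full piston face: F = P × (π/4)D².
D = √(4F / (πP)) = √(4 × 2440 kN / (π × 12.3 MPa))

D ≈ 503 mm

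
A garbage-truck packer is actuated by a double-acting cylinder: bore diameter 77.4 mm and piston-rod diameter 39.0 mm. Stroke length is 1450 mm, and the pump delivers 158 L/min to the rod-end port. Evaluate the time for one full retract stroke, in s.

Rod-side annular area A_ann = π/4 × (77.4² − 39.0²) = 3511 mm^2
Swept volume V = A × L; t = V / Q = A·L / Q

t ≈ 1.93 s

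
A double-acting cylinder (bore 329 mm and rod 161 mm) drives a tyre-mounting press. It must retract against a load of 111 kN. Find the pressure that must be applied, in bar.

Rod-side annular area A_ann = π/4 × (329² − 161²) = 64650 mm^2
Retraction: pressure acts on the annular area.
P = F / A = 111 kN / A

P ≈ 17.2 bar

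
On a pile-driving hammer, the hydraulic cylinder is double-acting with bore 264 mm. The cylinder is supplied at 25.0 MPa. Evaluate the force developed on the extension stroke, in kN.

Cap-side area A_cap = π/4 × (264 mm)² = 54740 mm^2
F = P × A_cap = 25.0 MPa × A_cap

F ≈ 1370 kN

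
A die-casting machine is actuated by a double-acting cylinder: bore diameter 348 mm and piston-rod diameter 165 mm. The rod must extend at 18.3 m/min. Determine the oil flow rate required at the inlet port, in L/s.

Q ≈ 29.0 L/s

Cap-side area A_cap = π/4 × (348 mm)² = 95110 mm^2
Q = A × v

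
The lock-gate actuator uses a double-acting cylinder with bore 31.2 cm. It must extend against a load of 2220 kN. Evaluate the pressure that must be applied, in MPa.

Cap-side area A_cap = π/4 × (31.2 cm)² = 764.5 cm^2
P = F / A = 2220 kN / A

P ≈ 29.0 MPa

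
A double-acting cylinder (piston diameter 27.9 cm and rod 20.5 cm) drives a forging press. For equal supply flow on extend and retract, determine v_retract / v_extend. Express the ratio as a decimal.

v_ret/v_ext ≈ 2.17

Cap-side area A_cap = π/4 × (27.9 cm)² = 611.4 cm^2
Rod-side annular area A_ann = π/4 × (27.9² − 20.5²) = 281.3 cm^2
For equal Q, v ∝ 1/A, so v_ret/v_ext = A_cap/A_ann.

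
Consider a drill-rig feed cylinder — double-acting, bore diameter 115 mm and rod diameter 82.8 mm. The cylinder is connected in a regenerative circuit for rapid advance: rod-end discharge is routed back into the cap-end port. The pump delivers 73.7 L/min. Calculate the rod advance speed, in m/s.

v ≈ 0.228 m/s

In regeneration the rod-end outflow joins the pump flow into the cap end, so the net volume the pump must supply per unit advance equals the rod cross-section area.
Rod cross-section A_rod = π/4 × (82.8 mm)² = 5385 mm^2
v = Q_pump / A_rod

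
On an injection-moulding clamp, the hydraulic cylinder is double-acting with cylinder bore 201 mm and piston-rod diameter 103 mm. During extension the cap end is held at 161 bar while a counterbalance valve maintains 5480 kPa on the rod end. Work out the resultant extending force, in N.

Cap-side area A_cap = π/4 × (201 mm)² = 31730 mm^2
Rod-side annular area A_ann = π/4 × (201² − 103²) = 23400 mm^2
Net thrust = P_cap·A_cap − P_rod·A_ann = 5.109e5 N − 1.282e5 N

F ≈ 3.83e5 N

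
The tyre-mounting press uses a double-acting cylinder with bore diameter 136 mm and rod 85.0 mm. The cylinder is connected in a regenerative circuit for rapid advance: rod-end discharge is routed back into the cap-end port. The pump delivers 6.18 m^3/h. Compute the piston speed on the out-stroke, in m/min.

v ≈ 18.2 m/min

In regeneration the rod-end outflow joins the pump flow into the cap end, so the net volume the pump must supply per unit advance equals the rod cross-section area.
Rod cross-section A_rod = π/4 × (85.0 mm)² = 5675 mm^2
v = Q_pump / A_rod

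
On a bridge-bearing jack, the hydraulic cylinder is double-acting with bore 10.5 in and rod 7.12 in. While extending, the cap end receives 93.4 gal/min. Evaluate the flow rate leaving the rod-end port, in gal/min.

Q_out ≈ 50.5 gal/min

Cap-side area A_cap = π/4 × (10.5 in)² = 86.59 in^2
Rod-side annular area A_ann = π/4 × (10.5² − 7.12²) = 46.77 in^2
Piston speed v = Q_in/A_cap; rod-end outflow Q_out = v × A_ann = Q_in × A_ann/A_cap.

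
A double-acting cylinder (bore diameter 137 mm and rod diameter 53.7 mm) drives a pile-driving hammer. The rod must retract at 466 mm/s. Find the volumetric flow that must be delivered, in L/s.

Q ≈ 5.81 L/s

Rod-side annular area A_ann = π/4 × (137² − 53.7²) = 12480 mm^2
Q = A × v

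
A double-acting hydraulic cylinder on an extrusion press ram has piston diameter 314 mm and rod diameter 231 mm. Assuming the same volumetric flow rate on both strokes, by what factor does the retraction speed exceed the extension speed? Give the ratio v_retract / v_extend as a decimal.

v_ret/v_ext ≈ 2.18

Cap-side area A_cap = π/4 × (314 mm)² = 77440 mm^2
Rod-side annular area A_ann = π/4 × (314² − 231²) = 35530 mm^2
For equal Q, v ∝ 1/A, so v_ret/v_ext = A_cap/A_ann.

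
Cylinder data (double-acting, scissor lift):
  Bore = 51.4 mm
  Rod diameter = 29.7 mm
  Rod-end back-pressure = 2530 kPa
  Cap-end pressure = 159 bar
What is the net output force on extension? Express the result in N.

F ≈ 29500 N

Cap-side area A_cap = π/4 × (51.4 mm)² = 2075 mm^2
Rod-side annular area A_ann = π/4 × (51.4² − 29.7²) = 1382 mm^2
Net thrust = P_cap·A_cap − P_rod·A_ann = 32990 N − 3497 N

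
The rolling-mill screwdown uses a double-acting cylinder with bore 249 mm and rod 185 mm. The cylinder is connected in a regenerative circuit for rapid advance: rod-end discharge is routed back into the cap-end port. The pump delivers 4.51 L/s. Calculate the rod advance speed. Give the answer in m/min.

v ≈ 10.1 m/min

In regeneration the rod-end outflow joins the pump flow into the cap end, so the net volume the pump must supply per unit advance equals the rod cross-section area.
Rod cross-section A_rod = π/4 × (185 mm)² = 26880 mm^2
v = Q_pump / A_rod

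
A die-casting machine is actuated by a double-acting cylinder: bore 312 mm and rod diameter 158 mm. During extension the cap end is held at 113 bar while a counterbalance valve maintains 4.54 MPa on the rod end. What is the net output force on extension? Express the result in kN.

Cap-side area A_cap = π/4 × (312 mm)² = 76450 mm^2
Rod-side annular area A_ann = π/4 × (312² − 158²) = 56850 mm^2
Net thrust = P_cap·A_cap − P_rod·A_ann = 863.9 kN − 258.1 kN

F ≈ 606 kN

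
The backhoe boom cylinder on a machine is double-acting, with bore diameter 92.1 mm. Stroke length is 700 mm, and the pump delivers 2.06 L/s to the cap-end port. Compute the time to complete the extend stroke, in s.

t ≈ 2.26 s

Cap-side area A_cap = π/4 × (92.1 mm)² = 6662 mm^2
Swept volume V = A × L; t = V / Q = A·L / Q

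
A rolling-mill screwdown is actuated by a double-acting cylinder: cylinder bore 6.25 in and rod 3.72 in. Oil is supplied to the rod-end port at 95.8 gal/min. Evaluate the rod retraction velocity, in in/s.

v ≈ 18.6 in/s

Rod-side annular area A_ann = π/4 × (6.25² − 3.72²) = 19.81 in^2
Flow into the rod-end port fills the annular volume.
v = Q / A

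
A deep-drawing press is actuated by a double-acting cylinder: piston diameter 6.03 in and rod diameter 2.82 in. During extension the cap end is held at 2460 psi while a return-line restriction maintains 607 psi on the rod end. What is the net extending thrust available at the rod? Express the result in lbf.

Cap-side area A_cap = π/4 × (6.03 in)² = 28.56 in^2
Rod-side annular area A_ann = π/4 × (6.03² − 2.82²) = 22.31 in^2
Net thrust = P_cap·A_cap − P_rod·A_ann = 70250 lbf − 13540 lbf

F ≈ 56700 lbf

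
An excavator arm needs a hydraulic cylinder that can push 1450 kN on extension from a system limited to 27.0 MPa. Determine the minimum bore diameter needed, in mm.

D ≈ 261 mm

Extension force acts on the full piston face: F = P × (π/4)D².
D = √(4F / (πP)) = √(4 × 1450 kN / (π × 27.0 MPa))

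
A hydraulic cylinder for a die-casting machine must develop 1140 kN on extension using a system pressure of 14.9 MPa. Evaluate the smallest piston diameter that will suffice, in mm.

Extension force acts on the full piston face: F = P × (π/4)D².
D = √(4F / (πP)) = √(4 × 1140 kN / (π × 14.9 MPa))

D ≈ 312 mm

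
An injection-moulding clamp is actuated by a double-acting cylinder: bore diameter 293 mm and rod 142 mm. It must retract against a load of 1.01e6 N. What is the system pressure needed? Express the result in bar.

Rod-side annular area A_ann = π/4 × (293² − 142²) = 51590 mm^2
Retraction: pressure acts on the annular area.
P = F / A = 1.01e6 N / A

P ≈ 196 bar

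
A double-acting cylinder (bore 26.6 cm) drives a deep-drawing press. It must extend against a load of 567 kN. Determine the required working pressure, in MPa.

P ≈ 10.2 MPa

Cap-side area A_cap = π/4 × (26.6 cm)² = 555.7 cm^2
P = F / A = 567 kN / A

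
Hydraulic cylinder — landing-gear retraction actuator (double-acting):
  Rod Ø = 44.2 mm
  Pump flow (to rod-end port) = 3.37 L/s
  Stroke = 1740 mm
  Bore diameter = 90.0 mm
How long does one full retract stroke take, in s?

Rod-side annular area A_ann = π/4 × (90.0² − 44.2²) = 4827 mm^2
Swept volume V = A × L; t = V / Q = A·L / Q

t ≈ 2.49 s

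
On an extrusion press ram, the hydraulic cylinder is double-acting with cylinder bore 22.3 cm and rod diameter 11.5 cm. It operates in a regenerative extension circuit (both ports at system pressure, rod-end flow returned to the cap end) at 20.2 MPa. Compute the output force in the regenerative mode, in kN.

F ≈ 210 kN

With equal pressure on both faces, forces on the annular region cancel; the net push is pressure × rod cross-section.
Rod cross-section A_rod = π/4 × (11.5 cm)² = 103.9 cm^2
F = P × A_rod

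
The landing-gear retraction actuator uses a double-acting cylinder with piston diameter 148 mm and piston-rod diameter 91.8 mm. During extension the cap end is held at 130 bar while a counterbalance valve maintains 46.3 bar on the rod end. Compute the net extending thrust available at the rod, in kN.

F ≈ 175 kN

Cap-side area A_cap = π/4 × (148 mm)² = 17200 mm^2
Rod-side annular area A_ann = π/4 × (148² − 91.8²) = 10580 mm^2
Net thrust = P_cap·A_cap − P_rod·A_ann = 223.6 kN − 49.01 kN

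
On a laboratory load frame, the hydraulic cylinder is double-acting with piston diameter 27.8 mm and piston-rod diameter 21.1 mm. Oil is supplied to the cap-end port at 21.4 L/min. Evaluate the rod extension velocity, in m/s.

v ≈ 0.588 m/s

Cap-side area A_cap = π/4 × (27.8 mm)² = 607.0 mm^2
v = Q / A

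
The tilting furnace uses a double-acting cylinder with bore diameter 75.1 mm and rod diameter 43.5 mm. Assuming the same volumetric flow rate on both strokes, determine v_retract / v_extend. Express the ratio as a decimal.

Cap-side area A_cap = π/4 × (75.1 mm)² = 4430 mm^2
Rod-side annular area A_ann = π/4 × (75.1² − 43.5²) = 2943 mm^2
For equal Q, v ∝ 1/A, so v_ret/v_ext = A_cap/A_ann.

v_ret/v_ext ≈ 1.50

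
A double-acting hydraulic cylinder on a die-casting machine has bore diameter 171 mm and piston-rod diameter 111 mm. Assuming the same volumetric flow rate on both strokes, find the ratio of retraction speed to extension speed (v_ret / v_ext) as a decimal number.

v_ret/v_ext ≈ 1.73

Cap-side area A_cap = π/4 × (171 mm)² = 22970 mm^2
Rod-side annular area A_ann = π/4 × (171² − 111²) = 13290 mm^2
For equal Q, v ∝ 1/A, so v_ret/v_ext = A_cap/A_ann.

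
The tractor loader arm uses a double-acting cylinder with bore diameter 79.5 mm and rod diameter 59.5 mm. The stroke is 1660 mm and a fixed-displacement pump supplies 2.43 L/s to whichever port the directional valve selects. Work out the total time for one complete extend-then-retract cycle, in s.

t ≈ 4.88 s

Cap-side area A_cap = π/4 × (79.5 mm)² = 4964 mm^2
Rod-side annular area A_ann = π/4 × (79.5² − 59.5²) = 2183 mm^2
t_ext = A_cap·L/Q = 3.391 s
t_ret = A_ann·L/Q = 1.492 s
t_cycle = t_ext + t_ret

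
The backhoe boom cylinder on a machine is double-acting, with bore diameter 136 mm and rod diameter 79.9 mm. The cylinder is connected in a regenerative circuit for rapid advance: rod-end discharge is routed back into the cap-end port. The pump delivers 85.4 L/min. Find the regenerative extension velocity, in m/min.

v ≈ 17.0 m/min

In regeneration the rod-end outflow joins the pump flow into the cap end, so the net volume the pump must supply per unit advance equals the rod cross-section area.
Rod cross-section A_rod = π/4 × (79.9 mm)² = 5014 mm^2
v = Q_pump / A_rod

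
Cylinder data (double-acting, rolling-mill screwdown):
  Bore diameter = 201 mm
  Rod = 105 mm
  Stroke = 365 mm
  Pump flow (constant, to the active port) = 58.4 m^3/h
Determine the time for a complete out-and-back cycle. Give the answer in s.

Cap-side area A_cap = π/4 × (201 mm)² = 31730 mm^2
Rod-side annular area A_ann = π/4 × (201² − 105²) = 23070 mm^2
t_ext = A_cap·L/Q = 0.7139 s
t_ret = A_ann·L/Q = 0.5191 s
t_cycle = t_ext + t_ret

t ≈ 1.23 s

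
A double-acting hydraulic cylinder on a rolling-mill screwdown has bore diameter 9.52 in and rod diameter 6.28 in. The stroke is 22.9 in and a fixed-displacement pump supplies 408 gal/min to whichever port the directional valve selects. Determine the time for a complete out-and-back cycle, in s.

t ≈ 1.62 s

Cap-side area A_cap = π/4 × (9.52 in)² = 71.18 in^2
Rod-side annular area A_ann = π/4 × (9.52² − 6.28²) = 40.21 in^2
t_ext = A_cap·L/Q = 1.038 s
t_ret = A_ann·L/Q = 0.5861 s
t_cycle = t_ext + t_ret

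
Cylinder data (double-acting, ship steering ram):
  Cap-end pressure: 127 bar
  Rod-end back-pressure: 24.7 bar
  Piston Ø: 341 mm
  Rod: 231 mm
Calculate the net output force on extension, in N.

F ≈ 1.04e6 N

Cap-side area A_cap = π/4 × (341 mm)² = 91330 mm^2
Rod-side annular area A_ann = π/4 × (341² − 231²) = 49420 mm^2
Net thrust = P_cap·A_cap − P_rod·A_ann = 1.160e6 N − 1.221e5 N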